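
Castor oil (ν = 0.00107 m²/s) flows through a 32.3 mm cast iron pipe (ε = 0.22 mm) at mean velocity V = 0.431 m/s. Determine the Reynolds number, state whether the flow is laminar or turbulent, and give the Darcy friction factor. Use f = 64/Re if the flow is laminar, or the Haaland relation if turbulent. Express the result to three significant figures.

Re ≈ 13.0; laminar; f = 64/Re ≈ 4.92

Re = VD/ν = 0.4310·0.0323/0.00107 = 13.0
Re < 2300 → laminar → f = 64/Re = 4.919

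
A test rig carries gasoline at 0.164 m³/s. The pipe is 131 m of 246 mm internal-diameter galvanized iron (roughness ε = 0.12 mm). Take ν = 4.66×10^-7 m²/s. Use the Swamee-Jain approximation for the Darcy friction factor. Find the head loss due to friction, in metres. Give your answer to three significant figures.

h_f ≈ 5.48 m

V = 4Q/(πD²) = 4·0.164/(π·0.246²) = 3.451 m/s
Re = VD/ν = 3.451·0.246/4.66×10^-7 = 1.82×10^6 → turbulent
ε/D = 0.12/246 = 4.88×10^-4
Swamee-Jain: f = 0.01697
h_f = f(L/D)V²/(2g) = 0.01697·(131/0.246)·3.451²/(2·9.81) = 5.484 m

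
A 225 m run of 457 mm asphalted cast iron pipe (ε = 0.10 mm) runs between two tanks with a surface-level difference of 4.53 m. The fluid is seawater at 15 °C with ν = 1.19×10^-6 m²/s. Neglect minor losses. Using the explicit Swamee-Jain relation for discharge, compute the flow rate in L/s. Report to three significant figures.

Swamee-Jain (Type II): Q = -0.965·√(gD⁵h_f/L)·ln[ε/(3.7D) + √(3.17ν²L/(gD³h_f))]
√(gD⁵h_f/L) = √(9.81·0.457⁵·4.53/225) = 0.06275
ε/(3.7D) = 5.91×10^-5; √(3.17ν²L/(gD³h_f)) = 1.54×10^-5
Q = -0.965·0.06275·ln(7.457×10^-5) = 0.5754 m³/s
Check: V = 3.51 m/s, Re = 1.35×10^6, f = 0.01476, h_f = 4.56 m ≈ 4.53 m ✓

Q ≈ 575 L/s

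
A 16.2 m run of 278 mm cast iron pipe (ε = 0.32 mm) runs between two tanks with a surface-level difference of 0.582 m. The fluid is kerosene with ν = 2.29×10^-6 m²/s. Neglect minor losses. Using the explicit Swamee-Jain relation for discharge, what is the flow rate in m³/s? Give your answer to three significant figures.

Q ≈ 0.185 m³/s

Swamee-Jain (Type II): Q = -0.965·√(gD⁵h_f/L)·ln[ε/(3.7D) + √(3.17ν²L/(gD³h_f))]
√(gD⁵h_f/L) = √(9.81·0.278⁵·0.582/16.2) = 0.02419
ε/(3.7D) = 3.11×10^-4; √(3.17ν²L/(gD³h_f)) = 4.69×10^-5
Q = -0.965·0.02419·ln(3.580×10^-4) = 0.1852 m³/s
Check: V = 3.05 m/s, Re = 3.70×10^5, f = 0.02118, h_f = 0.586 m ≈ 0.582 m ✓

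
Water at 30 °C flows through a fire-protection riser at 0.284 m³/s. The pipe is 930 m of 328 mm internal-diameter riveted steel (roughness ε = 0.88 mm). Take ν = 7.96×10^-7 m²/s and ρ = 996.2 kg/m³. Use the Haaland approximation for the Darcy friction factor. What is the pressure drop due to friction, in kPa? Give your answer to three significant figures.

Δp ≈ 407 kPa

V = 4Q/(πD²) = 4·0.284/(π·0.328²) = 3.361 m/s
Re = VD/ν = 3.361·0.328/7.96×10^-7 = 1.38×10^6 → turbulent
ε/D = 0.88/328 = 0.00268
Haaland: f = 0.02551
h_f = f(L/D)V²/(2g) = 0.02551·(930/0.328)·3.361²/(2·9.81) = 41.65 m
Δp = ρg·h_f = 996.2·9.81·41.65 = 407.0 kPa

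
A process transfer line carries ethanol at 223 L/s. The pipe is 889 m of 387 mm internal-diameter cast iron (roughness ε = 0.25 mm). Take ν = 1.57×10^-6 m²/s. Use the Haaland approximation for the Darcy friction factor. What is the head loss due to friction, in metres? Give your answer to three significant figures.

h_f ≈ 7.78 m

V = 4Q/(πD²) = 4·0.223/(π·0.387²) = 1.896 m/s
Re = VD/ν = 1.896·0.387/1.57×10^-6 = 4.67×10^5 → turbulent
ε/D = 0.25/387 = 6.46×10^-4
Haaland: f = 0.01849
h_f = f(L/D)V²/(2g) = 0.01849·(889/0.387)·1.896²/(2·9.81) = 7.782 m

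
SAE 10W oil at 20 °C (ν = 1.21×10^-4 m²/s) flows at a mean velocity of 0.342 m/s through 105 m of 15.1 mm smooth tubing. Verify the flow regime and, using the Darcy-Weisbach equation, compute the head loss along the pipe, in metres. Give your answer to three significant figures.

Re = VD/ν = 0.342·0.01510/1.21×10^-4 = 42.7 → laminar (Re < 2300)
f = 64/Re = 1.500
h_f = f(L/D)V²/(2g) = 1.500·(105/0.01510)·0.342²/(2·9.81) = 62.16 m

h_f ≈ 62.2 m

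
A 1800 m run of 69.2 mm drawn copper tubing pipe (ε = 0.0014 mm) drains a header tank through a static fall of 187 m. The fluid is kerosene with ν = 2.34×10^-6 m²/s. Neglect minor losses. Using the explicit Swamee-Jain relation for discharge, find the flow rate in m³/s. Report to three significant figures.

Q ≈ 0.0103 m³/s

Swamee-Jain (Type II): Q = -0.965·√(gD⁵h_f/L)·ln[ε/(3.7D) + √(3.17ν²L/(gD³h_f))]
√(gD⁵h_f/L) = √(9.81·0.0692⁵·187/1800) = 0.001272
ε/(3.7D) = 5.47×10^-6; √(3.17ν²L/(gD³h_f)) = 2.27×10^-4
Q = -0.965·0.001272·ln(2.322×10^-4) = 0.01027 m³/s
Check: V = 2.73 m/s, Re = 8.07×10^4, f = 0.01880, h_f = 186 m ≈ 187 m ✓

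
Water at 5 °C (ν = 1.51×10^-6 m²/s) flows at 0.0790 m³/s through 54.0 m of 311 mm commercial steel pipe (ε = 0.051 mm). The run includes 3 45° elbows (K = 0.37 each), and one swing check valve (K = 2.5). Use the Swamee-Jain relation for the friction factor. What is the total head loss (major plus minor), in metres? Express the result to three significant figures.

V = 4Q/(πD²) = 1.040 m/s; V²/2g = 0.05512 m
Re = 2.14×10^5, ε/D = 1.64×10^-4 → f = 0.01672 (Swamee-Jain)
Major: h_f = f(L/D)·V²/2g = 0.01672·173.6·0.05512 = 0.1600 m
Minor: ΣK = 3.61; h_m = ΣK·V²/2g = 0.1990 m
Total H_L = 0.1600 + 0.1990 = 0.3590 m

H_L ≈ 0.359 m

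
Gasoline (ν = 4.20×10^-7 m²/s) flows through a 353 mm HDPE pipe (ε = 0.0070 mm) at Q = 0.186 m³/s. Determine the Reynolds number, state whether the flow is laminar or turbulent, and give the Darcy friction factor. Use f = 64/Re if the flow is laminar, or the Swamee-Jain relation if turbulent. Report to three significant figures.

V = 4Q/(πD²) = 1.901 m/s
Re = VD/ν = 1.901·0.353/4.20×10^-7 = 1.60×10^6
Re > 4000 → turbulent; ε/D = 1.98×10^-5
Swamee-Jain: f = 0.01136

Re ≈ 1.60×10^6; turbulent; f ≈ 0.0114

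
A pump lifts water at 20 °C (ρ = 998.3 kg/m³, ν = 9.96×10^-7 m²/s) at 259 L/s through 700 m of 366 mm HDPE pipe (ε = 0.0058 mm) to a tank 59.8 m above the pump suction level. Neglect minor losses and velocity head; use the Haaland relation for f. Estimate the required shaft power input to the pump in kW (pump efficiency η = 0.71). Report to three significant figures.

V = 4Q/(πD²) = 2.462 m/s; Re = 9.05×10^5; ε/D = 1.58×10^-5; f = 0.01206
h_f = f(L/D)V²/2g = 7.124 m
Total head H = z + h_f = 59.8 + 7.124 = 66.92 m
P_hyd = ρgQH = 998.3·9.81·0.259·66.92 = 169.8 kW
P_shaft = P_hyd/η = 169.8/0.71 = 239.1 kW

P_shaft ≈ 239 kW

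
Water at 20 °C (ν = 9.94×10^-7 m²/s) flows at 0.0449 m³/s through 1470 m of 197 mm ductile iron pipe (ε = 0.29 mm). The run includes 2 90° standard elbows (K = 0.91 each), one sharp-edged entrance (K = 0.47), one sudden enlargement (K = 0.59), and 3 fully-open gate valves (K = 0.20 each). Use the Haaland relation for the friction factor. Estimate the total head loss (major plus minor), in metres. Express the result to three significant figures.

H_L ≈ 18.8 m

V = 4Q/(πD²) = 1.473 m/s; V²/2g = 0.1106 m
Re = 2.92×10^5, ε/D = 0.00147 → f = 0.02234 (Haaland)
Major: h_f = f(L/D)·V²/2g = 0.02234·7462·0.1106 = 18.43 m
Minor: ΣK = 3.48; h_m = ΣK·V²/2g = 0.3849 m
Total H_L = 18.43 + 0.3849 = 18.82 m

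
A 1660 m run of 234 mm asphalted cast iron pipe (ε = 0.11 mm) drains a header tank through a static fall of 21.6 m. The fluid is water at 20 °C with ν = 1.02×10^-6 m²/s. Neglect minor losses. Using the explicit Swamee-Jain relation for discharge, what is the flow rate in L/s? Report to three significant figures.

Swamee-Jain (Type II): Q = -0.965·√(gD⁵h_f/L)·ln[ε/(3.7D) + √(3.17ν²L/(gD³h_f))]
√(gD⁵h_f/L) = √(9.81·0.234⁵·21.6/1660) = 0.009463
ε/(3.7D) = 1.27×10^-4; √(3.17ν²L/(gD³h_f)) = 4.49×10^-5
Q = -0.965·0.009463·ln(1.720×10^-4) = 0.07916 m³/s
Check: V = 1.84 m/s, Re = 4.22×10^5, f = 0.01775, h_f = 21.7 m ≈ 21.6 m ✓

Q ≈ 79.2 L/s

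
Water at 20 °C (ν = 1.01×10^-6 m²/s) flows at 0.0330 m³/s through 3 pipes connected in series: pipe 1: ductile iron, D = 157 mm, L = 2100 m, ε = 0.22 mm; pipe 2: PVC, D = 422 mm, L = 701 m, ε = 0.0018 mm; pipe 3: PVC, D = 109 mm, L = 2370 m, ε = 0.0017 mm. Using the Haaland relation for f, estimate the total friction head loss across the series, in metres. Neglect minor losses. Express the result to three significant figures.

Pipe 1: V = 1.705 m/s, Re = 2.65×10^5, ε/D = 0.00140, f = 0.02216, h_1 = f(L/D)V²/2g = 43.89 m
Pipe 2: V = 0.2359 m/s, Re = 9.86×10^4, ε/D = 4.27×10^-6, f = 0.01789, h_2 = f(L/D)V²/2g = 0.08433 m
Pipe 3: V = 3.536 m/s, Re = 3.82×10^5, ε/D = 1.56×10^-5, f = 0.01387, h_3 = f(L/D)V²/2g = 192.2 m
Series → Q common, losses add: H = Σh = 236.2 m

H ≈ 236 m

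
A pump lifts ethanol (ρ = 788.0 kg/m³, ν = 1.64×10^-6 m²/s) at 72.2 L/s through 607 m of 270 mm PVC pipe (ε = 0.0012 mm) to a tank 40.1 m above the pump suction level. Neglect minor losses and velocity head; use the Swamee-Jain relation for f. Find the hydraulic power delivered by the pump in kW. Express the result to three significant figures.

P_hyd ≈ 24.0 kW

V = 4Q/(πD²) = 1.261 m/s; Re = 2.08×10^5; ε/D = 4.44×10^-6; f = 0.01546
h_f = f(L/D)V²/2g = 2.817 m
Total head H = z + h_f = 40.1 + 2.817 = 42.92 m
P_hyd = ρgQH = 788.0·9.81·0.0722·42.92 = 23.95 kW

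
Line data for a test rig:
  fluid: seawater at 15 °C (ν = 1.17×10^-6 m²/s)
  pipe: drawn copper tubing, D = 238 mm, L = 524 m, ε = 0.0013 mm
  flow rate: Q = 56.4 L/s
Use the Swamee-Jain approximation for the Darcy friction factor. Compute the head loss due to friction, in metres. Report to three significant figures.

V = 4Q/(πD²) = 4·0.0564/(π·0.238²) = 1.268 m/s
Re = VD/ν = 1.268·0.238/1.17×10^-6 = 2.58×10^5 → turbulent
ε/D = 0.0013/238 = 5.46×10^-6
Swamee-Jain: f = 0.01485
h_f = f(L/D)V²/(2g) = 0.01485·(524/0.238)·1.268²/(2·9.81) = 2.678 m

h_f ≈ 2.68 m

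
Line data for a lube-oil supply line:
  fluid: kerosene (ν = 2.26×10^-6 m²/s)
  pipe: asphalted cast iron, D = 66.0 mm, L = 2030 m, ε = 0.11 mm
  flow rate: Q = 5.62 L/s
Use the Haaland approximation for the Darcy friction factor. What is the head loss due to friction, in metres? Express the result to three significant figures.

V = 4Q/(πD²) = 4·0.00562/(π·0.0660²) = 1.643 m/s
Re = VD/ν = 1.643·0.0660/2.26×10^-6 = 4.80×10^4 → turbulent
ε/D = 0.11/66.0 = 0.00167
Haaland: f = 0.02559
h_f = f(L/D)V²/(2g) = 0.02559·(2030/0.0660)·1.643²/(2·9.81) = 108.3 m

h_f ≈ 108 m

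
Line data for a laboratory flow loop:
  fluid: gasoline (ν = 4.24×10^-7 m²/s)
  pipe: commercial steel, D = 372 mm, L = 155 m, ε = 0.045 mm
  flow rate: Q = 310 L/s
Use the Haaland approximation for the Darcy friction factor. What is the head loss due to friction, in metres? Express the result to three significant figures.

V = 4Q/(πD²) = 4·0.310/(π·0.372²) = 2.852 m/s
Re = VD/ν = 2.852·0.372/4.24×10^-7 = 2.50×10^6 → turbulent
ε/D = 0.045/372 = 1.21×10^-4
Haaland: f = 0.01297
h_f = f(L/D)V²/(2g) = 0.01297·(155/0.372)·2.852²/(2·9.81) = 2.241 m

h_f ≈ 2.24 m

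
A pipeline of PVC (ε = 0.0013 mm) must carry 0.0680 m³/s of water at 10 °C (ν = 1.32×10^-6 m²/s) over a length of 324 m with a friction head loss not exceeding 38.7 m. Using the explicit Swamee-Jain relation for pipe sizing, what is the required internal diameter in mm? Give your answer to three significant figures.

Swamee-Jain (Type III): D = 0.66·[ε^1.25·(LQ²/(gh_f))^4.75 + ν·Q^9.4·(L/(gh_f))^5.2]^0.04
LQ²/(gh_f) = 0.003946; L/(gh_f) = 0.8534
Term 1 = ε^1.25·(…)^4.75 = 1.68×10^-19; Term 2 = ν·Q^9.4·(…)^5.2 = 6.14×10^-18
D = 0.66·(1.68×10^-19 + 6.14×10^-18)^0.04 = 0.1354 m = 135 mm
Check: V = 4.72 m/s, Re = 4.85×10^5, f = 0.01332, h_f = 36.3 m ≈ 38.7 m ✓

D ≈ 135 mm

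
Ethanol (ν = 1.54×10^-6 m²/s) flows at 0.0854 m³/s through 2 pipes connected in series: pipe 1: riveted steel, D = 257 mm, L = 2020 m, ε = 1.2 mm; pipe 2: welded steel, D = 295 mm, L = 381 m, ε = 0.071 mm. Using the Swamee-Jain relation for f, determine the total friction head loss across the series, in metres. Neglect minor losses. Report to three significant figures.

H ≈ 34.6 m

Pipe 1: V = 1.646 m/s, Re = 2.75×10^5, ε/D = 0.00467, f = 0.03026, h_1 = f(L/D)V²/2g = 32.85 m
Pipe 2: V = 1.249 m/s, Re = 2.39×10^5, ε/D = 2.41×10^-4, f = 0.01704, h_2 = f(L/D)V²/2g = 1.751 m
Series → Q common, losses add: H = Σh = 34.60 m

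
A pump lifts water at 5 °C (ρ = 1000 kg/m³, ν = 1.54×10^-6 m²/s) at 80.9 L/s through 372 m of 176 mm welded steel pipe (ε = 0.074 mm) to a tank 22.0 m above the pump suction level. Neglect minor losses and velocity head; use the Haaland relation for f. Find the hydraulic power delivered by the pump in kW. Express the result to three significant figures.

P_hyd ≈ 33.8 kW

V = 4Q/(πD²) = 3.325 m/s; Re = 3.80×10^5; ε/D = 4.20×10^-4; f = 0.01732
h_f = f(L/D)V²/2g = 20.63 m
Total head H = z + h_f = 22.0 + 20.63 = 42.63 m
P_hyd = ρgQH = 1000·9.81·0.0809·42.63 = 33.83 kW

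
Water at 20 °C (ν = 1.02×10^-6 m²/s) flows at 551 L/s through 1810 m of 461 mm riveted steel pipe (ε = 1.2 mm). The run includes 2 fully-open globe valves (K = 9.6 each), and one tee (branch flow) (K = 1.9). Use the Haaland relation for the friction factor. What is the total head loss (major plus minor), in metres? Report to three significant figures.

H_L ≈ 66.9 m

V = 4Q/(πD²) = 3.301 m/s; V²/2g = 0.5554 m
Re = 1.49×10^6, ε/D = 0.00260 → f = 0.02529 (Haaland)
Major: h_f = f(L/D)·V²/2g = 0.02529·3926·0.5554 = 55.16 m
Minor: ΣK = 21.1; h_m = ΣK·V²/2g = 11.72 m
Total H_L = 55.16 + 11.72 = 66.88 m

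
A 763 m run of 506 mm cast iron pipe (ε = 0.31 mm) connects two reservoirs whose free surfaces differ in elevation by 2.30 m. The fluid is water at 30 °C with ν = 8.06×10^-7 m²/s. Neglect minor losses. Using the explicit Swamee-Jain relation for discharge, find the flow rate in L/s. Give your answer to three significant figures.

Q ≈ 259 L/s

Swamee-Jain (Type II): Q = -0.965·√(gD⁵h_f/L)·ln[ε/(3.7D) + √(3.17ν²L/(gD³h_f))]
√(gD⁵h_f/L) = √(9.81·0.506⁵·2.30/763) = 0.03132
ε/(3.7D) = 1.66×10^-4; √(3.17ν²L/(gD³h_f)) = 2.32×10^-5
Q = -0.965·0.03132·ln(1.888×10^-4) = 0.2592 m³/s
Check: V = 1.29 m/s, Re = 8.09×10^5, f = 0.01812, h_f = 2.31 m ≈ 2.30 m ✓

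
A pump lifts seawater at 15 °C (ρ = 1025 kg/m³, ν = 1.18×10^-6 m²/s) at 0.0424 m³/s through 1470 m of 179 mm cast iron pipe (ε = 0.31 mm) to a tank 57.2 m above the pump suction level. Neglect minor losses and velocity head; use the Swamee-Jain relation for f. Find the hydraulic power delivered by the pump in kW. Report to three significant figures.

V = 4Q/(πD²) = 1.685 m/s; Re = 2.56×10^5; ε/D = 0.00173; f = 0.02348
h_f = f(L/D)V²/2g = 27.90 m
Total head H = z + h_f = 57.2 + 27.90 = 85.10 m
P_hyd = ρgQH = 1025·9.81·0.0424·85.10 = 36.28 kW

P_hyd ≈ 36.3 kW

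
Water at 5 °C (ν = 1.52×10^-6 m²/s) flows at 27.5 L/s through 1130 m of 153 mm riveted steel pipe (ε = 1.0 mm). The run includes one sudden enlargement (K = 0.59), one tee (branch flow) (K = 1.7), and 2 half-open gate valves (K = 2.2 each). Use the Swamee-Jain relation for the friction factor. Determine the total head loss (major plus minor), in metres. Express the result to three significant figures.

H_L ≈ 29.2 m

V = 4Q/(πD²) = 1.496 m/s; V²/2g = 0.1140 m
Re = 1.51×10^5, ε/D = 0.00654 → f = 0.03372 (Swamee-Jain)
Major: h_f = f(L/D)·V²/2g = 0.03372·7386·0.1140 = 28.39 m
Minor: ΣK = 6.69; h_m = ΣK·V²/2g = 0.7629 m
Total H_L = 28.39 + 0.7629 = 29.16 m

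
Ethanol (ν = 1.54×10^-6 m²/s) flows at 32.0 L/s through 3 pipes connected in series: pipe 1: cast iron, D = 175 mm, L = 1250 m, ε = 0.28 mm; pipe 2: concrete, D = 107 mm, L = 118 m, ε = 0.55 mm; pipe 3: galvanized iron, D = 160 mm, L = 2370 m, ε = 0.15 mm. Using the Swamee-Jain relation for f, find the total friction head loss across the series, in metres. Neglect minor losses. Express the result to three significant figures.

Pipe 1: V = 1.330 m/s, Re = 1.51×10^5, ε/D = 0.00160, f = 0.02361, h_1 = f(L/D)V²/2g = 15.22 m
Pipe 2: V = 3.559 m/s, Re = 2.47×10^5, ε/D = 0.00514, f = 0.03115, h_2 = f(L/D)V²/2g = 22.18 m
Pipe 3: V = 1.592 m/s, Re = 1.65×10^5, ε/D = 9.37×10^-4, f = 0.02121, h_3 = f(L/D)V²/2g = 40.56 m
Series → Q common, losses add: H = Σh = 77.95 m

H ≈ 78.0 m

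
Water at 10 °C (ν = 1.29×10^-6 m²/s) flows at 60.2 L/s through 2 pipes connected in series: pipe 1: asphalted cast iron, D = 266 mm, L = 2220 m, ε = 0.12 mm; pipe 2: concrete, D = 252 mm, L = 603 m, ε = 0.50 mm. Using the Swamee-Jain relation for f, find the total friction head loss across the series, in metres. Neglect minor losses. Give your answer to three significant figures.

H ≈ 13.5 m

Pipe 1: V = 1.083 m/s, Re = 2.23×10^5, ε/D = 4.51×10^-4, f = 0.01848, h_1 = f(L/D)V²/2g = 9.226 m
Pipe 2: V = 1.207 m/s, Re = 2.36×10^5, ε/D = 0.00198, f = 0.02430, h_2 = f(L/D)V²/2g = 4.317 m
Series → Q common, losses add: H = Σh = 13.54 m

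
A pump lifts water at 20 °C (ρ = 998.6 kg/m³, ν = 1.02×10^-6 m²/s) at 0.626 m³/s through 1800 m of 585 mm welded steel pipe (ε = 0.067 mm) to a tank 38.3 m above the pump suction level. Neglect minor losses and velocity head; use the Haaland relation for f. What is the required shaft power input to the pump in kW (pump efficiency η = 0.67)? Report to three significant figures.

V = 4Q/(πD²) = 2.329 m/s; Re = 1.34×10^6; ε/D = 1.15×10^-4; f = 0.01327
h_f = f(L/D)V²/2g = 11.29 m
Total head H = z + h_f = 38.3 + 11.29 = 49.59 m
P_hyd = ρgQH = 998.6·9.81·0.626·49.59 = 304.1 kW
P_shaft = P_hyd/η = 304.1/0.67 = 453.9 kW

P_shaft ≈ 454 kW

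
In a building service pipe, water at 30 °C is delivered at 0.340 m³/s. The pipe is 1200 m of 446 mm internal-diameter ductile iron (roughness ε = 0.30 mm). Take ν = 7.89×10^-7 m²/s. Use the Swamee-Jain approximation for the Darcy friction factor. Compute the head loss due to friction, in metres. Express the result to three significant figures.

V = 4Q/(πD²) = 4·0.340/(π·0.446²) = 2.176 m/s
Re = VD/ν = 2.176·0.446/7.89×10^-7 = 1.23×10^6 → turbulent
ε/D = 0.30/446 = 6.73×10^-4
Swamee-Jain: f = 0.01829
h_f = f(L/D)V²/(2g) = 0.01829·(1200/0.446)·2.176²/(2·9.81) = 11.88 m

h_f ≈ 11.9 m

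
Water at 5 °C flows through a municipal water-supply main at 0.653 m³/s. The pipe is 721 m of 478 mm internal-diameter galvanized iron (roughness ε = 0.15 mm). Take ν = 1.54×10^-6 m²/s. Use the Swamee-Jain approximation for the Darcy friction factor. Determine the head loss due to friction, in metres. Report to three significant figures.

V = 4Q/(πD²) = 4·0.653/(π·0.478²) = 3.639 m/s
Re = VD/ν = 3.639·0.478/1.54×10^-6 = 1.13×10^6 → turbulent
ε/D = 0.15/478 = 3.14×10^-4
Swamee-Jain: f = 0.01580
h_f = f(L/D)V²/(2g) = 0.01580·(721/0.478)·3.639²/(2·9.81) = 16.09 m

h_f ≈ 16.1 m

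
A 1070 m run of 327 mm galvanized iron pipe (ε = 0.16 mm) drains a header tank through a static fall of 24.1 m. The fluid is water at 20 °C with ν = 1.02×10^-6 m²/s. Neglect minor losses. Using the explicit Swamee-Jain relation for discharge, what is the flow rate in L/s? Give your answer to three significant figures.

Q ≈ 244 L/s

Swamee-Jain (Type II): Q = -0.965·√(gD⁵h_f/L)·ln[ε/(3.7D) + √(3.17ν²L/(gD³h_f))]
√(gD⁵h_f/L) = √(9.81·0.327⁵·24.1/1070) = 0.02874
ε/(3.7D) = 1.32×10^-4; √(3.17ν²L/(gD³h_f)) = 2.07×10^-5
Q = -0.965·0.02874·ln(1.529×10^-4) = 0.2437 m³/s
Check: V = 2.90 m/s, Re = 9.30×10^5, f = 0.01727, h_f = 24.2 m ≈ 24.1 m ✓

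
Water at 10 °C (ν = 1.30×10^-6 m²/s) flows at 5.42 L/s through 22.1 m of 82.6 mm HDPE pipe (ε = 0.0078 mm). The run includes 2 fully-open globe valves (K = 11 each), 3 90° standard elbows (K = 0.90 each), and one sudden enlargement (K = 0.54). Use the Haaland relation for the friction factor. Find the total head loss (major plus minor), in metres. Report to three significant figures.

V = 4Q/(πD²) = 1.011 m/s; V²/2g = 0.05214 m
Re = 6.43×10^4, ε/D = 9.44×10^-5 → f = 0.01990 (Haaland)
Major: h_f = f(L/D)·V²/2g = 0.01990·267.6·0.05214 = 0.2777 m
Minor: ΣK = 25.2; h_m = ΣK·V²/2g = 1.316 m
Total H_L = 0.2777 + 1.316 = 1.594 m

H_L ≈ 1.59 m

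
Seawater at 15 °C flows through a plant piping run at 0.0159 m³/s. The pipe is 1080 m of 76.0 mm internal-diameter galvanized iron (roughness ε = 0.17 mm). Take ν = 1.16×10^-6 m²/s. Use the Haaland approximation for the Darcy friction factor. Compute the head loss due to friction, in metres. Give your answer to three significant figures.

h_f ≈ 221 m

V = 4Q/(πD²) = 4·0.0159/(π·0.0760²) = 3.505 m/s
Re = VD/ν = 3.505·0.0760/1.16×10^-6 = 2.30×10^5 → turbulent
ε/D = 0.17/76.0 = 0.00224
Haaland: f = 0.02482
h_f = f(L/D)V²/(2g) = 0.02482·(1080/0.0760)·3.505²/(2·9.81) = 220.8 m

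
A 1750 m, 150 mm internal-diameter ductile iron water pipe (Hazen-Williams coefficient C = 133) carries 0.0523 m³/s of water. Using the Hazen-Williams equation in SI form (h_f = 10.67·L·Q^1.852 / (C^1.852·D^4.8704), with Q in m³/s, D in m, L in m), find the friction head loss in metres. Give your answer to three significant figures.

h_f = 10.67·1750·0.0523^1.852 / (133^1.852·0.150^4.8704) = 94.90 m

h_f ≈ 94.9 m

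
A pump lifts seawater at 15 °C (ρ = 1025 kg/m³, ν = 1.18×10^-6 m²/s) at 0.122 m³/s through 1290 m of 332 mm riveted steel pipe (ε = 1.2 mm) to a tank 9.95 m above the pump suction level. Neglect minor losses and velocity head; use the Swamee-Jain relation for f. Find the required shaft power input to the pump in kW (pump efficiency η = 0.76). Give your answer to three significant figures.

V = 4Q/(πD²) = 1.409 m/s; Re = 3.97×10^5; ε/D = 0.00361; f = 0.02801
h_f = f(L/D)V²/2g = 11.02 m
Total head H = z + h_f = 9.95 + 11.02 = 20.97 m
P_hyd = ρgQH = 1025·9.81·0.122·20.97 = 25.72 kW
P_shaft = P_hyd/η = 25.72/0.76 = 33.84 kW

P_shaft ≈ 33.8 kW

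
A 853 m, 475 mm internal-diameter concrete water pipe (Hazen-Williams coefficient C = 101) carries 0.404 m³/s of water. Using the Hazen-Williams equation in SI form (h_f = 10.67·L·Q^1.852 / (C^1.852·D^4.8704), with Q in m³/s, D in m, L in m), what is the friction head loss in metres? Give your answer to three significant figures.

h_f = 10.67·853·0.404^1.852 / (101^1.852·0.475^4.8704) = 12.38 m

h_f ≈ 12.4 m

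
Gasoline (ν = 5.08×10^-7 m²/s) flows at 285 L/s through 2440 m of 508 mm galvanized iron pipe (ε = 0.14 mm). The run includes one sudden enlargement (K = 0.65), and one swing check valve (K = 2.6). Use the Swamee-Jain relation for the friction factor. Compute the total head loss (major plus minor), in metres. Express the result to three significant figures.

H_L ≈ 7.74 m

V = 4Q/(πD²) = 1.406 m/s; V²/2g = 0.1008 m
Re = 1.41×10^6, ε/D = 2.76×10^-4 → f = 0.01532 (Swamee-Jain)
Major: h_f = f(L/D)·V²/2g = 0.01532·4803·0.1008 = 7.416 m
Minor: ΣK = 3.25; h_m = ΣK·V²/2g = 0.3275 m
Total H_L = 7.416 + 0.3275 = 7.743 m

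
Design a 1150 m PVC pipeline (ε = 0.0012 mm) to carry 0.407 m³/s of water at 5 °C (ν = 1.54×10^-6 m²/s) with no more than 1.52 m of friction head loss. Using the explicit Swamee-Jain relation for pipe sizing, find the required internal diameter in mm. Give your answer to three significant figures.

D ≈ 681 mm

Swamee-Jain (Type III): D = 0.66·[ε^1.25·(LQ²/(gh_f))^4.75 + ν·Q^9.4·(L/(gh_f))^5.2]^0.04
LQ²/(gh_f) = 12.78; L/(gh_f) = 77.12
Term 1 = ε^1.25·(…)^4.75 = 0.00715; Term 2 = ν·Q^9.4·(…)^5.2 = 2.14
D = 0.66·(0.00715 + 2.14)^0.04 = 0.6805 m = 681 mm
Check: V = 1.12 m/s, Re = 4.94×10^5, f = 0.01315, h_f = 1.42 m ≈ 1.52 m ✓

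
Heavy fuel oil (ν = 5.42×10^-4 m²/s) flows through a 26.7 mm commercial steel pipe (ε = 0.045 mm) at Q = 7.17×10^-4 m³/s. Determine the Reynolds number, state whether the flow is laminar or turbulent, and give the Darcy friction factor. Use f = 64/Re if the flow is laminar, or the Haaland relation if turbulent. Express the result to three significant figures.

Re ≈ 63.1; laminar; f = 64/Re ≈ 1.01

V = 4Q/(πD²) = 1.281 m/s
Re = VD/ν = 1.281·0.0267/5.42×10^-4 = 63.1
Re < 2300 → laminar → f = 64/Re = 1.015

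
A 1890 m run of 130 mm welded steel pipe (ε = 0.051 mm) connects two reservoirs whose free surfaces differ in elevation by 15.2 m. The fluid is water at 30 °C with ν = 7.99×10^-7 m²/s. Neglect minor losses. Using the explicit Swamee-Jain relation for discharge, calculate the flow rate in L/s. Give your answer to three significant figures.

Swamee-Jain (Type II): Q = -0.965·√(gD⁵h_f/L)·ln[ε/(3.7D) + √(3.17ν²L/(gD³h_f))]
√(gD⁵h_f/L) = √(9.81·0.130⁵·15.2/1890) = 0.001712
ε/(3.7D) = 1.06×10^-4; √(3.17ν²L/(gD³h_f)) = 1.08×10^-4
Q = -0.965·0.001712·ln(2.141×10^-4) = 0.01395 m³/s
Check: V = 1.05 m/s, Re = 1.71×10^5, f = 0.01865, h_f = 15.3 m ≈ 15.2 m ✓

Q ≈ 14.0 L/s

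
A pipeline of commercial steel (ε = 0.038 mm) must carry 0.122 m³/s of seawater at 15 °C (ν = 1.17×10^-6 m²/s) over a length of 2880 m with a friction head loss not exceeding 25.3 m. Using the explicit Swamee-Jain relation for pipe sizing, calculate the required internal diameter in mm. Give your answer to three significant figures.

Swamee-Jain (Type III): D = 0.66·[ε^1.25·(LQ²/(gh_f))^4.75 + ν·Q^9.4·(L/(gh_f))^5.2]^0.04
LQ²/(gh_f) = 0.1727; L/(gh_f) = 11.60
Term 1 = ε^1.25·(…)^4.75 = 7.11×10^-10; Term 2 = ν·Q^9.4·(…)^5.2 = 1.04×10^-9
D = 0.66·(7.11×10^-10 + 1.04×10^-9)^0.04 = 0.2946 m = 295 mm
Check: V = 1.79 m/s, Re = 4.51×10^5, f = 0.01496, h_f = 23.9 m ≈ 25.3 m ✓

D ≈ 295 mm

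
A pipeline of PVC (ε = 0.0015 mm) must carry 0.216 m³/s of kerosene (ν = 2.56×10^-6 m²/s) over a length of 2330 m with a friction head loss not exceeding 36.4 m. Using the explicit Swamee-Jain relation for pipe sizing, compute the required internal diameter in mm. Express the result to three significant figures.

D ≈ 327 mm

Swamee-Jain (Type III): D = 0.66·[ε^1.25·(LQ²/(gh_f))^4.75 + ν·Q^9.4·(L/(gh_f))^5.2]^0.04
LQ²/(gh_f) = 0.3044; L/(gh_f) = 6.525
Term 1 = ε^1.25·(…)^4.75 = 1.85×10^-10; Term 2 = ν·Q^9.4·(…)^5.2 = 2.44×10^-8
D = 0.66·(1.85×10^-10 + 2.44×10^-8)^0.04 = 0.3275 m = 327 mm
Check: V = 2.56 m/s, Re = 3.28×10^5, f = 0.01419, h_f = 33.8 m ≈ 36.4 m ✓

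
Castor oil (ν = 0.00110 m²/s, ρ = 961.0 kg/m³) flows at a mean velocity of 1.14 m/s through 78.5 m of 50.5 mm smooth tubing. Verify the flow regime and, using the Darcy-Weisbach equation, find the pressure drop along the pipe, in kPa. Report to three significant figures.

Re = VD/ν = 1.14·0.05050/0.00110 = 52.3 → laminar (Re < 2300)
f = 64/Re = 1.223
h_f = f(L/D)V²/(2g) = 1.223·(78.5/0.05050)·1.14²/(2·9.81) = 125.9 m
Δp = ρg·h_f = 961.0·9.81·125.9 = 1187 kPa

Δp ≈ 1190 kPa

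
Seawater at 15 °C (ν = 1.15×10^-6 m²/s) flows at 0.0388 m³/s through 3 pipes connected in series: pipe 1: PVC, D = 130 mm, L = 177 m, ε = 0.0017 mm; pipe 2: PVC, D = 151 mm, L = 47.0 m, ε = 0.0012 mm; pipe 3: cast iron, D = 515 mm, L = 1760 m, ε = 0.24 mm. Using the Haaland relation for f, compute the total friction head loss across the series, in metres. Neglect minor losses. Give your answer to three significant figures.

H ≈ 9.63 m

Pipe 1: V = 2.923 m/s, Re = 3.30×10^5, ε/D = 1.31×10^-5, f = 0.01420, h_1 = f(L/D)V²/2g = 8.420 m
Pipe 2: V = 2.167 m/s, Re = 2.84×10^5, ε/D = 7.95×10^-6, f = 0.01455, h_2 = f(L/D)V²/2g = 1.083 m
Pipe 3: V = 0.1863 m/s, Re = 8.34×10^4, ε/D = 4.66×10^-4, f = 0.02042, h_3 = f(L/D)V²/2g = 0.1234 m
Series → Q common, losses add: H = Σh = 9.627 m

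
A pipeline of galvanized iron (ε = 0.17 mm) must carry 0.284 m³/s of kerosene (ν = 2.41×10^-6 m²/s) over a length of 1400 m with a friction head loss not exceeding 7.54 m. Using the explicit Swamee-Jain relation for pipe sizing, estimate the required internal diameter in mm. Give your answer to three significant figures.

D ≈ 471 mm

Swamee-Jain (Type III): D = 0.66·[ε^1.25·(LQ²/(gh_f))^4.75 + ν·Q^9.4·(L/(gh_f))^5.2]^0.04
LQ²/(gh_f) = 1.527; L/(gh_f) = 18.93
Term 1 = ε^1.25·(…)^4.75 = 1.45×10^-4; Term 2 = ν·Q^9.4·(…)^5.2 = 7.66×10^-5
D = 0.66·(1.45×10^-4 + 7.66×10^-5)^0.04 = 0.4714 m = 471 mm
Check: V = 1.63 m/s, Re = 3.18×10^5, f = 0.01739, h_f = 6.97 m ≈ 7.54 m ✓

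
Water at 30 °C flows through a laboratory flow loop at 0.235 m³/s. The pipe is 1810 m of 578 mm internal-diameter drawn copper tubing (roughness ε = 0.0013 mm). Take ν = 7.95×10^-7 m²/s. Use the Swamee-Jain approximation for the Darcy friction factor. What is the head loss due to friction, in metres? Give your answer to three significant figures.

V = 4Q/(πD²) = 4·0.235/(π·0.578²) = 0.8956 m/s
Re = VD/ν = 0.8956·0.578/7.95×10^-7 = 6.51×10^5 → turbulent
ε/D = 0.0013/578 = 2.25×10^-6
Swamee-Jain: f = 0.01254
h_f = f(L/D)V²/(2g) = 0.01254·(1810/0.578)·0.8956²/(2·9.81) = 1.605 m

h_f ≈ 1.60 m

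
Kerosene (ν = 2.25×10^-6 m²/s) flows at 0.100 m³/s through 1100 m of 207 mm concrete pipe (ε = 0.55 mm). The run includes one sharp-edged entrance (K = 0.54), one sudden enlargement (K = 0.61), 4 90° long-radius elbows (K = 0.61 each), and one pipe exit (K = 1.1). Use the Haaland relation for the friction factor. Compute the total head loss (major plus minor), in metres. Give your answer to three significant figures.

H_L ≈ 63.9 m

V = 4Q/(πD²) = 2.971 m/s; V²/2g = 0.4500 m
Re = 2.73×10^5, ε/D = 0.00266 → f = 0.02583 (Haaland)
Major: h_f = f(L/D)·V²/2g = 0.02583·5314·0.4500 = 61.76 m
Minor: ΣK = 4.69; h_m = ΣK·V²/2g = 2.111 m
Total H_L = 61.76 + 2.111 = 63.87 m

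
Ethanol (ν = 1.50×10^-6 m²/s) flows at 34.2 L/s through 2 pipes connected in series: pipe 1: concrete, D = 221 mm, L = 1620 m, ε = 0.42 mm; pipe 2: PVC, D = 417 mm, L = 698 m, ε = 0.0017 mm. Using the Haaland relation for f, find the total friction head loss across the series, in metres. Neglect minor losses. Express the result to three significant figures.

H ≈ 7.34 m

Pipe 1: V = 0.8916 m/s, Re = 1.31×10^5, ε/D = 0.00190, f = 0.02436, h_1 = f(L/D)V²/2g = 7.235 m
Pipe 2: V = 0.2504 m/s, Re = 6.96×10^4, ε/D = 4.08×10^-6, f = 0.01926, h_2 = f(L/D)V²/2g = 0.1031 m
Series → Q common, losses add: H = Σh = 7.338 m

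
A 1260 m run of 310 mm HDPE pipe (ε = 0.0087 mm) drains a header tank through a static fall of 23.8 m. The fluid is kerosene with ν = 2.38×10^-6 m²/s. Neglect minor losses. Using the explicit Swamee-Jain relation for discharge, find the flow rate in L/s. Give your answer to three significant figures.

Swamee-Jain (Type II): Q = -0.965·√(gD⁵h_f/L)·ln[ε/(3.7D) + √(3.17ν²L/(gD³h_f))]
√(gD⁵h_f/L) = √(9.81·0.310⁵·23.8/1260) = 0.02303
ε/(3.7D) = 7.59×10^-6; √(3.17ν²L/(gD³h_f)) = 5.70×10^-5
Q = -0.965·0.02303·ln(6.462×10^-5) = 0.2144 m³/s
Check: V = 2.84 m/s, Re = 3.70×10^5, f = 0.01419, h_f = 23.7 m ≈ 23.8 m ✓

Q ≈ 214 L/s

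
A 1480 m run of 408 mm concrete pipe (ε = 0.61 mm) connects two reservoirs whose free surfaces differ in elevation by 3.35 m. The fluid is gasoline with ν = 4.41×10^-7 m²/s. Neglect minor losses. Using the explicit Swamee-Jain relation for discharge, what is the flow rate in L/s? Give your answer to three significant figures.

Swamee-Jain (Type II): Q = -0.965·√(gD⁵h_f/L)·ln[ε/(3.7D) + √(3.17ν²L/(gD³h_f))]
√(gD⁵h_f/L) = √(9.81·0.408⁵·3.35/1480) = 0.01584
ε/(3.7D) = 4.04×10^-4; √(3.17ν²L/(gD³h_f)) = 2.02×10^-5
Q = -0.965·0.01584·ln(4.243×10^-4) = 0.1187 m³/s
Check: V = 0.908 m/s, Re = 8.40×10^5, f = 0.02207, h_f = 3.36 m ≈ 3.35 m ✓

Q ≈ 119 L/s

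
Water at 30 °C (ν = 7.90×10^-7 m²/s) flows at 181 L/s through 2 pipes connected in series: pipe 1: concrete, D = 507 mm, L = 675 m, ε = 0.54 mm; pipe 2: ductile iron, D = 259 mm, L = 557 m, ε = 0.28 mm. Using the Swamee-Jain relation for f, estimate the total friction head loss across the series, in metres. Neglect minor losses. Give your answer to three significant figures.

H ≈ 27.5 m

Pipe 1: V = 0.8965 m/s, Re = 5.75×10^5, ε/D = 0.00107, f = 0.02055, h_1 = f(L/D)V²/2g = 1.121 m
Pipe 2: V = 3.435 m/s, Re = 1.13×10^6, ε/D = 0.00108, f = 0.02035, h_2 = f(L/D)V²/2g = 26.33 m
Series → Q common, losses add: H = Σh = 27.45 m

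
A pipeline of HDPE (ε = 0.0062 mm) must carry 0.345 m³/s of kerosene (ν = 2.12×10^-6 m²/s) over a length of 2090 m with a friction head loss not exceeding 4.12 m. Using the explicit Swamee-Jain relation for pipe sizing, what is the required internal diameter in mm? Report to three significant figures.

Swamee-Jain (Type III): D = 0.66·[ε^1.25·(LQ²/(gh_f))^4.75 + ν·Q^9.4·(L/(gh_f))^5.2]^0.04
LQ²/(gh_f) = 6.155; L/(gh_f) = 51.71
Term 1 = ε^1.25·(…)^4.75 = 0.00173; Term 2 = ν·Q^9.4·(…)^5.2 = 0.0781
D = 0.66·(0.00173 + 0.0781)^0.04 = 0.5965 m = 597 mm
Check: V = 1.23 m/s, Re = 3.47×10^5, f = 0.01412, h_f = 3.84 m ≈ 4.12 m ✓

D ≈ 597 mm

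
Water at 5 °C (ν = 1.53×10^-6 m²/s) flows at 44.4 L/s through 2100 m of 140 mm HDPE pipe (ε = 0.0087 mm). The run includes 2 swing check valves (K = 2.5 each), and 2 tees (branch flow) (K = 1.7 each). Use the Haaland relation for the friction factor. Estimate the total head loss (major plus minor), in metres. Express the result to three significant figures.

H_L ≈ 100 m

V = 4Q/(πD²) = 2.884 m/s; V²/2g = 0.4240 m
Re = 2.64×10^5, ε/D = 6.21×10^-5 → f = 0.01520 (Haaland)
Major: h_f = f(L/D)·V²/2g = 0.01520·15000·0.4240 = 96.66 m
Minor: ΣK = 8.40; h_m = ΣK·V²/2g = 3.562 m
Total H_L = 96.66 + 3.562 = 100.2 m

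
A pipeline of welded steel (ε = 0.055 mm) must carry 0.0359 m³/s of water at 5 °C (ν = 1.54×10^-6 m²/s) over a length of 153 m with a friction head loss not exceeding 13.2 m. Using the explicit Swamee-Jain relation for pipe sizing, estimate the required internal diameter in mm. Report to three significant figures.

Swamee-Jain (Type III): D = 0.66·[ε^1.25·(LQ²/(gh_f))^4.75 + ν·Q^9.4·(L/(gh_f))^5.2]^0.04
LQ²/(gh_f) = 0.001523; L/(gh_f) = 1.182
Term 1 = ε^1.25·(…)^4.75 = 1.96×10^-19; Term 2 = ν·Q^9.4·(…)^5.2 = 9.60×10^-20
D = 0.66·(1.96×10^-19 + 9.60×10^-20)^0.04 = 0.1197 m = 120 mm
Check: V = 3.19 m/s, Re = 2.48×10^5, f = 0.01836, h_f = 12.2 m ≈ 13.2 m ✓

D ≈ 120 mm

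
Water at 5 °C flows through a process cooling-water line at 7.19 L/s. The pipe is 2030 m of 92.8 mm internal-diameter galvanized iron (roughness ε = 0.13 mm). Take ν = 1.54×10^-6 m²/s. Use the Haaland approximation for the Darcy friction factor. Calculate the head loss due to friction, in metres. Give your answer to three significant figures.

h_f ≈ 30.4 m

V = 4Q/(πD²) = 4·0.00719/(π·0.0928²) = 1.063 m/s
Re = VD/ν = 1.063·0.0928/1.54×10^-6 = 6.41×10^4 → turbulent
ε/D = 0.13/92.8 = 0.00140
Haaland: f = 0.02417
h_f = f(L/D)V²/(2g) = 0.02417·(2030/0.0928)·1.063²/(2·9.81) = 30.45 m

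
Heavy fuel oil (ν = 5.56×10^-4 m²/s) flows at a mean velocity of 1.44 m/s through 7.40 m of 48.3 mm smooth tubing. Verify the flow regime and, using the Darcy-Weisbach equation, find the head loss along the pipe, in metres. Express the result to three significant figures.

Re = VD/ν = 1.44·0.04830/5.56×10^-4 = 125 → laminar (Re < 2300)
f = 64/Re = 0.5116
h_f = f(L/D)V²/(2g) = 0.5116·(7.40/0.04830)·1.44²/(2·9.81) = 8.284 m

h_f ≈ 8.28 m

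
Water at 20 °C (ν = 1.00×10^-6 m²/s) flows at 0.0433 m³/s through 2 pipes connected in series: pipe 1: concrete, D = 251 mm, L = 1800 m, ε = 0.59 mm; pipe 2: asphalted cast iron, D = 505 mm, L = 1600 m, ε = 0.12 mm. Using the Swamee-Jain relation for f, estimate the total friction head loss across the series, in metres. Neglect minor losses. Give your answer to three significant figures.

H ≈ 7.24 m

Pipe 1: V = 0.8751 m/s, Re = 2.20×10^5, ε/D = 0.00235, f = 0.02536, h_1 = f(L/D)V²/2g = 7.098 m
Pipe 2: V = 0.2162 m/s, Re = 1.09×10^5, ε/D = 2.38×10^-4, f = 0.01892, h_2 = f(L/D)V²/2g = 0.1428 m
Series → Q common, losses add: H = Σh = 7.241 m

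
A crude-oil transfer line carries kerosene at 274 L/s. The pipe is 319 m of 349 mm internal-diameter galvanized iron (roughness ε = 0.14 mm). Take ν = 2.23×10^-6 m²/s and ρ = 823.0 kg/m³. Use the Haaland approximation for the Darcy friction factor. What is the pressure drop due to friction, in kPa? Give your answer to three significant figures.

V = 4Q/(πD²) = 4·0.274/(π·0.349²) = 2.864 m/s
Re = VD/ν = 2.864·0.349/2.23×10^-6 = 4.48×10^5 → turbulent
ε/D = 0.14/349 = 4.01×10^-4
Haaland: f = 0.01702
h_f = f(L/D)V²/(2g) = 0.01702·(319/0.349)·2.864²/(2·9.81) = 6.504 m
Δp = ρg·h_f = 823.0·9.81·6.504 = 52.51 kPa

Δp ≈ 52.5 kPa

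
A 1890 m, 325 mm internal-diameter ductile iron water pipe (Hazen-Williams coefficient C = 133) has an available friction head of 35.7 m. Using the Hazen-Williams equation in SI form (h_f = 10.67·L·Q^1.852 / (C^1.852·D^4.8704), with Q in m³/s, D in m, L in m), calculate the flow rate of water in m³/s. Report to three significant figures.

Rearranging: Q = [h_f·C^1.852·D^4.8704 / (10.67·L)]^(1/1.852)
Q = [35.7·133^1.852·0.325^4.8704 / (10.67·1890)]^0.540 = 0.2261 m³/s

Q ≈ 0.226 m³/s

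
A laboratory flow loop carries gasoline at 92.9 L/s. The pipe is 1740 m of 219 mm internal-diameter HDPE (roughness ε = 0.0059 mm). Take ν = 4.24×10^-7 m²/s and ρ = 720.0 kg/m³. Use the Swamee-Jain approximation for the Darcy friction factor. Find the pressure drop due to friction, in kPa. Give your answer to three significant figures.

V = 4Q/(πD²) = 4·0.0929/(π·0.219²) = 2.466 m/s
Re = VD/ν = 2.466·0.219/4.24×10^-7 = 1.27×10^6 → turbulent
ε/D = 0.0059/219 = 2.69×10^-5
Swamee-Jain: f = 0.01186
h_f = f(L/D)V²/(2g) = 0.01186·(1740/0.219)·2.466²/(2·9.81) = 29.22 m
Δp = ρg·h_f = 720.0·9.81·29.22 = 206.4 kPa

Δp ≈ 206 kPa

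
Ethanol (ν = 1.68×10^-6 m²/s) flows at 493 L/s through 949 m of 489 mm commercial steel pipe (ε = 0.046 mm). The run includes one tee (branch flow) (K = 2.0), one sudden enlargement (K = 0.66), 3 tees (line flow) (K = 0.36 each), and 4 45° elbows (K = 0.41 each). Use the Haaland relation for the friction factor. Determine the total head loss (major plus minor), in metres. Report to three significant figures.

H_L ≈ 11.1 m

V = 4Q/(πD²) = 2.625 m/s; V²/2g = 0.3512 m
Re = 7.64×10^5, ε/D = 9.41×10^-5 → f = 0.01356 (Haaland)
Major: h_f = f(L/D)·V²/2g = 0.01356·1941·0.3512 = 9.245 m
Minor: ΣK = 5.38; h_m = ΣK·V²/2g = 1.890 m
Total H_L = 9.245 + 1.890 = 11.13 m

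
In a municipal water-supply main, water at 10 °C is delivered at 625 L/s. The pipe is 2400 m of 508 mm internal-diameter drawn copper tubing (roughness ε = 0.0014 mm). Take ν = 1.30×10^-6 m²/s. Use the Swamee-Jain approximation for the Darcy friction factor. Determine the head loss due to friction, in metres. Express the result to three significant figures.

h_f ≈ 25.9 m

V = 4Q/(πD²) = 4·0.625/(π·0.508²) = 3.084 m/s
Re = VD/ν = 3.084·0.508/1.30×10^-6 = 1.20×10^6 → turbulent
ε/D = 0.0014/508 = 2.76×10^-6
Swamee-Jain: f = 0.01133
h_f = f(L/D)V²/(2g) = 0.01133·(2400/0.508)·3.084²/(2·9.81) = 25.94 m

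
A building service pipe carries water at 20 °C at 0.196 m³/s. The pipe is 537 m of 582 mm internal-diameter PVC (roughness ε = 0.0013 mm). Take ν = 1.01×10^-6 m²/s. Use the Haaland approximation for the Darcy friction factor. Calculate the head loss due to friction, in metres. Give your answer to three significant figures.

h_f ≈ 0.344 m

V = 4Q/(πD²) = 4·0.196/(π·0.582²) = 0.7368 m/s
Re = VD/ν = 0.7368·0.582/1.01×10^-6 = 4.25×10^5 → turbulent
ε/D = 0.0013/582 = 2.23×10^-6
Haaland: f = 0.01348
h_f = f(L/D)V²/(2g) = 0.01348·(537/0.582)·0.7368²/(2·9.81) = 0.3440 m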